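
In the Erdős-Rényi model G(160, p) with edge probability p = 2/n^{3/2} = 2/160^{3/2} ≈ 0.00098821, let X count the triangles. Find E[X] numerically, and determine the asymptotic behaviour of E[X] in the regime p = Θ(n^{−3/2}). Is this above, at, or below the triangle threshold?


Number of potential triangles: C(160, 3) = 669920.
Each occurs with probability p³ ≈ (0.00098821)³ ≈ 9.6505056e-10.
By linearity: E[X] = C(160, 3)·p³ ≈ 669920 · 9.6505056e-10 ≈ 0.00065.
Since α = 3/2 > 1, p = c/n^{3/2} = o(1/n) is below the triangle threshold p ~ 1/n. Asymptotically E[X] ~ (c³/6)·n^{3(1−α)} = (2³/6)·n^{-1.5} → 0, so by Markov's inequality G has no triangles w.h.p.

E[X] ≈ 0.00065; in regime p = Θ(1/n^{3/2}) E[X] tends to 0 (below the triangle threshold p ~ 1/n).


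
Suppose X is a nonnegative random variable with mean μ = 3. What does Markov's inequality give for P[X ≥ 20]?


μ = E[X] = 3, a = 20.
Markov: P[X ≥ 20] ≤ μ/a = (3)/20 = 3/20.
Numerically: ≈ 0.15000.
(Since a = 20 > μ = 3.00000, the bound 3/20 is < 1 and informative.)

P[X ≥ 20] ≤ 3/20 ≈ 0.15000.


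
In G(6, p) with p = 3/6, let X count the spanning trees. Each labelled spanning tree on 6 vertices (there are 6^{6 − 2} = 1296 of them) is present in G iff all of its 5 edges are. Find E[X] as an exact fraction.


K_6 has 6^{6 − 2} = 1296 labelled spanning trees.
For each such spanning tree H, let X_H = 1 if all 5 edges of H are present in G. Then P[X_H = 1] = p^{5} = (1/2)^{5} = 1/32.
By linearity: E[X] = Σ_H E[X_H] = 1296 · p^{5} = 1296 · 1/32 = 81/2.
Numerically: E[X] ≈ 40.5.

E[X] = 1296 · (1/2)^{5} = 81/2 ≈ 40.5.


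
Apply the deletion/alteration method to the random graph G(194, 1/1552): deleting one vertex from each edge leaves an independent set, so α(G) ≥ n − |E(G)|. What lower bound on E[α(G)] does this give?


E[|E(G)|] = C(194, 2)·p = 18721 · (1/1552) = 193/16.
E[α(G)] ≥ n − E[|E(G)|] = 194 − 193/16 = 2911/16.
Numerically: ≈ 181.937500.
(This is only a lower bound; the true E[α(G)] may be larger.)

E[α(G)] ≥ 2911/16 ≈ 181.937500.


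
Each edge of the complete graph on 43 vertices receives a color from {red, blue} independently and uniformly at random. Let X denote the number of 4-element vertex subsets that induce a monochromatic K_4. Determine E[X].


Let X = Σ_S X_S over the C(43, 4) = 123410 subsets S of size 4, where X_S = 1 if the K_4 on S is monochromatic.
For a fixed S, the K_4 on S has C(4, 2) = 6 edges. P[all 6 edges red] = (1/2)^6, and likewise for blue, so P[monochromatic] = 2·(1/2)^6 = 2^{1 − 6} = 1/32.
By linearity: E[X] = C(43, 4) · 2^{1 − 6} = 123410 · 1/32 = 61705/16.
Numerically: E[X] ≈ 3856.562500.

E[X] = C(43,4)·2^(1−C(4,2)) = 61705/16 ≈ 3856.562500.


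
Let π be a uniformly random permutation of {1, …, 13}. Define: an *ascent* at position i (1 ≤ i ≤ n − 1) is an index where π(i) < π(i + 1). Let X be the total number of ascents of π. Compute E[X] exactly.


Write X = Σ X_I over i = 1, …, 12, with X_I the indicator of one ascent.
There are 12 indicators.
For each fixed i, the pair (π(i), π(i+1)) is a uniformly random ordered pair of distinct values from {1, …, 13}; by symmetry P[π(i) < π(i+1)] = 1/2.
By linearity: E[X] = 12 · (1/2) = (13 − 1) · (1/2) = 6 ≈ 6.000000.

E[X] = 6 = 6.000000.


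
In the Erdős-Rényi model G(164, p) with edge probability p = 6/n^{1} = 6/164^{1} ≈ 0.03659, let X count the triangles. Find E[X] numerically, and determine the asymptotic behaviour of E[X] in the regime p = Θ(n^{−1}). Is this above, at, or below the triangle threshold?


Number of potential triangles: C(164, 3) = 721764.
Each occurs with probability p³ ≈ (0.03659)³ ≈ 4.896911e-05.
By linearity: E[X] = C(164, 3)·p³ ≈ 721764 · 4.896911e-05 ≈ 35.3441.
Here α = 1, so p = 6/n is exactly at the triangle threshold p ~ 1/n. Asymptotically E[X] → c³/6 = 6³/6 = 36 ≈ 36.0000, a bounded constant. In this regime the triangle count is asymptotically Poisson(c³/6).

E[X] ≈ 35.3441; in regime p = Θ(1/n^{1}) E[X] stays bounded (at the triangle threshold p ~ 1/n).


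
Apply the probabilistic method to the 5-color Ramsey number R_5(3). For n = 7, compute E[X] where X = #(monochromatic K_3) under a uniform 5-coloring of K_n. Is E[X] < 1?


E[X] = C(7, 3) · 5^{1 − 3} = 35 · 5^{−2} = 35/25.
As a reduced fraction: E[X] = 7/5 ≈ 1.400.
Is E[X] < 1? NO.
Since E[X] ≥ 1, the first-moment bound is inconclusive at n = 7; it does NOT by itself certify R_5(3) > 7.

E[X] = 7/5 ≈ 1.400; E[X] ≥ 1; first-moment method inconclusive here.


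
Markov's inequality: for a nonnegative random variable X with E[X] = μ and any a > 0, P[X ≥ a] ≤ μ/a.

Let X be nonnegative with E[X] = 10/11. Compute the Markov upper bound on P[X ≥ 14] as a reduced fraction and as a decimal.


μ = E[X] = 10/11, a = 14.
Markov: P[X ≥ 14] ≤ μ/a = (10/11)/14 = 5/77.
Numerically: ≈ 0.06494.
(Since a = 14 > μ = 0.90909, the bound 5/77 is < 1 and informative.)

P[X ≥ 14] ≤ 5/77 ≈ 0.06494.


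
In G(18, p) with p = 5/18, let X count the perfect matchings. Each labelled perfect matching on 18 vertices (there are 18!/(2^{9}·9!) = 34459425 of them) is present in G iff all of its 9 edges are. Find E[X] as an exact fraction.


K_18 has 18!/(2^{9}·9!) = 34459425 labelled perfect matchings.
For each such perfect matching H, let X_H = 1 if all 9 edges of H are present in G. Then P[X_H = 1] = p^{9} = (5/18)^{9} = 1953125/198359290368.
Summing the indicators: E[X] = Σ_H E[X_H] = 34459425 · p^{9} = 34459425 · 1953125/198359290368 = 830908203125/2448880128.
Numerically: E[X] ≈ 339.

E[X] = 34459425 · (5/18)^{9} = 830908203125/2448880128 ≈ 339.


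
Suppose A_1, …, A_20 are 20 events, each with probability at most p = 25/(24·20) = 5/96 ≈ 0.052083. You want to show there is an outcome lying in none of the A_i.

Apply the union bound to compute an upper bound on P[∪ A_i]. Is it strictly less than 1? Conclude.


Union bound: P[∪_{i=1}^{20} A_i] ≤ Σ_i P[A_i] ≤ 20·p = 20·(5/96) = 25/24.
Numerically: 25/24 ≈ 1.041667.
Is 25/24 < 1? NO.
Since the bound 25/24 is ≥ 1, the union bound is uninformative here; it does NOT by itself certify existence.

20·p = 25/24 ≈ 1.041667; existence NOT certified by the union bound.


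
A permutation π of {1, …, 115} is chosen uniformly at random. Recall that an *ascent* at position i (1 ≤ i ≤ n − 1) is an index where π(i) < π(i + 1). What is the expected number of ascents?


Write X = Σ X_I over i = 1, …, 114, with X_I the indicator of one ascent.
There are 114 indicators.
For each fixed i, the pair (π(i), π(i+1)) is a uniformly random ordered pair of distinct values from {1, …, 115}; by symmetry P[π(i) < π(i+1)] = 1/2.
By linearity: E[X] = 114 · (1/2) = (115 − 1) · (1/2) = 57 ≈ 57.00000.

E[X] = 57 = 57.00000.


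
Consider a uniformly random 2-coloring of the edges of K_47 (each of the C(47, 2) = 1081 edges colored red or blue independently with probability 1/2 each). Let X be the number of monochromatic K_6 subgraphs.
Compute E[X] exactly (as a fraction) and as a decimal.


Let X = Σ_S X_S over the C(47, 6) = 10737573 subsets S of size 6, where X_S = 1 if the K_6 on S is monochromatic.
For a fixed S, the K_6 on S has C(6, 2) = 15 edges. P[all 15 edges red] = (1/2)^15, and likewise for blue, so P[monochromatic] = 2·(1/2)^15 = 2^{1 − 15} = 1/16384.
By linearity: E[X] = C(47, 6) · 2^{1 − 15} = 10737573 · 1/16384 = 10737573/16384.
Numerically: E[X] ≈ 655.369.

E[X] = C(47,6)·2^(1−C(6,2)) = 10737573/16384 ≈ 655.369.


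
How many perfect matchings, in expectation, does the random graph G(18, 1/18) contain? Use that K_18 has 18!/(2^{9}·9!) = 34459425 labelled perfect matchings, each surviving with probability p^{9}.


K_18 has 18!/(2^{9}·9!) = 34459425 labelled perfect matchings.
For each such perfect matching H, let X_H = 1 if all 9 edges of H are present in G. Then P[X_H = 1] = p^{9} = (1/18)^{9} = 1/198359290368.
By linearity of expectation: E[X] = Σ_H E[X_H] = 34459425 · p^{9} = 34459425 · 1/198359290368 = 425425/2448880128.
Numerically: E[X] ≈ 0.000173722.

E[X] = 34459425 · (1/18)^{9} = 425425/2448880128 ≈ 0.000173722.


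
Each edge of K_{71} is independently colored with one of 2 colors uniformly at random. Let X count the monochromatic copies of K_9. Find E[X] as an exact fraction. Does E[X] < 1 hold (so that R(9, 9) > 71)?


E[X] = C(71, 9) · 2^{1 − 36} = 74473879480 · 2^{−35} = 74473879480/34359738368.
As a reduced fraction: E[X] = 9309234935/4294967296 ≈ 2.167475.
Is E[X] < 1? NO.
Since E[X] ≥ 1, the first-moment bound is inconclusive at n = 71; it does NOT by itself certify R(9, 9) > 71.

E[X] = 9309234935/4294967296 ≈ 2.167475; E[X] ≥ 1; first-moment method inconclusive here.


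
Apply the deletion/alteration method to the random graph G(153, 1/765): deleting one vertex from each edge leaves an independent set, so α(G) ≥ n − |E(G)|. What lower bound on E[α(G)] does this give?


E[|E(G)|] = C(153, 2)·p = 11628 · (1/765) = 76/5.
E[α(G)] ≥ n − E[|E(G)|] = 153 − 76/5 = 689/5.
Numerically: ≈ 137.8000.
(This is only a lower bound; the true E[α(G)] may be larger.)

E[α(G)] ≥ 689/5 ≈ 137.8000.


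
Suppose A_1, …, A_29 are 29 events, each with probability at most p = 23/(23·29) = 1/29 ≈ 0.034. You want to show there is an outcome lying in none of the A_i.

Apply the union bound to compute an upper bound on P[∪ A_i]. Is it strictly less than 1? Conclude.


Union bound: P[∪_{i=1}^{29} A_i] ≤ Σ_i P[A_i] ≤ 29·p = 29·(1/29) = 1.
Numerically: 1 ≈ 1.000.
Is 1 < 1? NO.
Since the bound 1 is ≥ 1, the union bound is uninformative here; it does NOT by itself certify existence.

29·p = 1 ≈ 1.000; existence NOT certified by the union bound.


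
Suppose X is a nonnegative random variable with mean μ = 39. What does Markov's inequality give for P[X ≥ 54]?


μ = E[X] = 39, a = 54.
Markov: P[X ≥ 54] ≤ μ/a = (39)/54 = 13/18.
Numerically: ≈ 0.72222.
(Since a = 54 > μ = 39.00000, the bound 13/18 is < 1 and informative.)

P[X ≥ 54] ≤ 13/18 ≈ 0.72222.


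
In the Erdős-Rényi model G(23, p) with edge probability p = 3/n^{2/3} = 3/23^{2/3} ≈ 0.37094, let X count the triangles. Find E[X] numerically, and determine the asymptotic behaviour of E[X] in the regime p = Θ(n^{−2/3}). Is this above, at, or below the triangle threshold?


Number of potential triangles: C(23, 3) = 1771.
Each occurs with probability p³ ≈ (0.37094)³ ≈ 5.1039698e-02.
By linearity: E[X] = C(23, 3)·p³ ≈ 1771 · 5.1039698e-02 ≈ 90.39130.
Since α = 2/3 < 1, p = c/n^{2/3} ≫ 1/n is above the triangle threshold p ~ 1/n. Asymptotically E[X] ~ (c³/6)·n^{3(1−α)} = (3³/6)·n^{1} → ∞; triangles are abundant w.h.p.

E[X] ≈ 90.39130; in regime p = Θ(1/n^{2/3}) E[X] diverges (above the triangle threshold p ~ 1/n).


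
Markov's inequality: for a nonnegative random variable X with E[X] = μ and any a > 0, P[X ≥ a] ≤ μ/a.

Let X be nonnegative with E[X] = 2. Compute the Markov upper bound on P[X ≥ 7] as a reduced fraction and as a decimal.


μ = E[X] = 2, a = 7.
Markov: P[X ≥ 7] ≤ μ/a = (2)/7 = 2/7.
Numerically: ≈ 0.2857.
(Since a = 7 > μ = 2.0000, the bound 2/7 is < 1 and informative.)

P[X ≥ 7] ≤ 2/7 ≈ 0.2857.


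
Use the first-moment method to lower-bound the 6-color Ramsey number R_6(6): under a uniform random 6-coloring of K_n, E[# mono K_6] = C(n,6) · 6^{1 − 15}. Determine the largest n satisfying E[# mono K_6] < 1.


We need C(n, 6) · 6^{1 − 15} < 1, i.e. C(n, 6) < 6^{15 − 1} = 78364164096.
Check values of n near the boundary:
  n = 192: C(192, 6) = 64300886496; 64300886496 < 78364164096? YES
  n = 193: C(193, 6) = 66364016544; 66364016544 < 78364164096? YES
  n = 194: C(194, 6) = 68482017072; 68482017072 < 78364164096? YES
  n = 195: C(195, 6) = 70656049360; 70656049360 < 78364164096? YES
  n = 196: C(196, 6) = 72887293024; 72887293024 < 78364164096? YES
  n = 197: C(197, 6) = 75176946208; 75176946208 < 78364164096? YES
  n = 198: C(198, 6) = 77526225777; 77526225777 < 78364164096? YES
  n = 199: C(199, 6) = 79936367511; 79936367511 < 78364164096? NO
The largest n with C(n, 6) < 78364164096 is n = 198 (where E[X] = 25842075259/26121388032 ≈ 0.98931). Hence R_6(6) > 198, i.e. R_6(6) ≥ 199.

Largest n = 198; hence R_6(6) > 198.


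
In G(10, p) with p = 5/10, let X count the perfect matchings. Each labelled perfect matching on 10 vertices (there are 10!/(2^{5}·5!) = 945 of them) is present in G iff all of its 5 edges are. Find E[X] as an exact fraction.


K_10 has 10!/(2^{5}·5!) = 945 labelled perfect matchings.
For each such perfect matching H, let X_H = 1 if all 5 edges of H are present in G. Then P[X_H = 1] = p^{5} = (1/2)^{5} = 1/32.
Summing the indicators: E[X] = Σ_H E[X_H] = 945 · p^{5} = 945 · 1/32 = 945/32.
Numerically: E[X] ≈ 29.5.

E[X] = 945 · (1/2)^{5} = 945/32 ≈ 29.5.


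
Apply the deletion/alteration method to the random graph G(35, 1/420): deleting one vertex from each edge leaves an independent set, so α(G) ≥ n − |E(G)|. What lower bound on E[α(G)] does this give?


E[|E(G)|] = C(35, 2)·p = 595 · (1/420) = 17/12.
E[α(G)] ≥ n − E[|E(G)|] = 35 − 17/12 = 403/12.
Numerically: ≈ 33.58333.
(This is only a lower bound; the true E[α(G)] may be larger.)

E[α(G)] ≥ 403/12 ≈ 33.58333.


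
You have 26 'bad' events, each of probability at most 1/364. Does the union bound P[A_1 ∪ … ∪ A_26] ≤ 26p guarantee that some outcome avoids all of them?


Union bound: P[∪_{i=1}^{26} A_i] ≤ Σ_i P[A_i] ≤ 26·p = 26·(1/364) = 1/14.
Numerically: 1/14 ≈ 0.071429.
Is 1/14 < 1? YES.
Since P[∪ A_i] ≤ 1/14 < 1, the complement has P[∩ A_i^c] ≥ 1 − 1/14 = 13/14 > 0, so some outcome avoids every A_i.

26·p = 1/14 ≈ 0.071429; existence CERTIFIED by the union bound.


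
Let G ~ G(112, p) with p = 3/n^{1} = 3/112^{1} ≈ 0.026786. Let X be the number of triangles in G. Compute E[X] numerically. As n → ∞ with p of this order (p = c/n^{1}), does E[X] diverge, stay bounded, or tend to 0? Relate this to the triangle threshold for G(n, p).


Number of potential triangles: C(112, 3) = 227920.
Each occurs with probability p³ ≈ (0.026786)³ ≈ 1.9218067e-05.
By linearity: E[X] = C(112, 3)·p³ ≈ 227920 · 1.9218067e-05 ≈ 4.38018.
Here α = 1, so p = 3/n is exactly at the triangle threshold p ~ 1/n. Asymptotically E[X] → c³/6 = 3³/6 = 9/2 ≈ 4.50000, a bounded constant. In this regime the triangle count is asymptotically Poisson(c³/6).

E[X] ≈ 4.38018; in regime p = Θ(1/n^{1}) E[X] stays bounded (at the triangle threshold p ~ 1/n).


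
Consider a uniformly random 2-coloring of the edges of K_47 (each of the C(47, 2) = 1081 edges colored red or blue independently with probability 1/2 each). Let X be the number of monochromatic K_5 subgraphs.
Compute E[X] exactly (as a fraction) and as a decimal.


Let X = Σ_S X_S over the C(47, 5) = 1533939 subsets S of size 5, where X_S = 1 if the K_5 on S is monochromatic.
For a fixed S, the K_5 on S has C(5, 2) = 10 edges. P[all 10 edges red] = (1/2)^10, and likewise for blue, so P[monochromatic] = 2·(1/2)^10 = 2^{1 − 10} = 1/512.
By linearity of expectation: E[X] = C(47, 5) · 2^{1 − 10} = 1533939 · 1/512 = 1533939/512.
Numerically: E[X] ≈ 2995.974609.

E[X] = C(47,5)·2^(1−C(5,2)) = 1533939/512 ≈ 2995.974609.


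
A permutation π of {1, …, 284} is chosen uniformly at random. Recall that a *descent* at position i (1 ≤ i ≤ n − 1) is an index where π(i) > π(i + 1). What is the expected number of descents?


Write X = Σ X_I over i = 1, …, 283, with X_I the indicator of one descent.
There are 283 indicators.
For each fixed i, the pair (π(i), π(i+1)) is a uniformly random ordered pair of distinct values from {1, …, 284}; by symmetry P[π(i) > π(i+1)] = 1/2.
By linearity: E[X] = 283 · (1/2) = (284 − 1) · (1/2) = 283/2 ≈ 141.50000.

E[X] = 283/2 = 141.50000.


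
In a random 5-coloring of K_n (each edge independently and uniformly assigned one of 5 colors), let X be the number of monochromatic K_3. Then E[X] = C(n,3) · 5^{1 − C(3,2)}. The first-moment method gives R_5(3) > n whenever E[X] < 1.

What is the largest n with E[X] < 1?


We need C(n, 3) · 5^{1 − 3} < 1, i.e. C(n, 3) < 5^{3 − 1} = 25.
Check values of n near the boundary:
  n = 3: C(3, 3) = 1; 1 < 25? YES
  n = 4: C(4, 3) = 4; 4 < 25? YES
  n = 5: C(5, 3) = 10; 10 < 25? YES
  n = 6: C(6, 3) = 20; 20 < 25? YES
  n = 7: C(7, 3) = 35; 35 < 25? NO
The largest n with C(n, 3) < 25 is n = 6 (where E[X] = 4/5 ≈ 0.8000000). Hence R_5(3) > 6, i.e. R_5(3) ≥ 7.

Largest n = 6; hence R_5(3) > 6.


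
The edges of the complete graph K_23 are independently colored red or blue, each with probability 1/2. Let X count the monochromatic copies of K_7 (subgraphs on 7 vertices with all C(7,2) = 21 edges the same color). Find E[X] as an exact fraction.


Let X = Σ_S X_S over the C(23, 7) = 245157 subsets S of size 7, where X_S = 1 if the K_7 on S is monochromatic.
For a fixed S, the K_7 on S has C(7, 2) = 21 edges. P[all 21 edges red] = (1/2)^21, and likewise for blue, so P[monochromatic] = 2·(1/2)^21 = 2^{1 − 21} = 1/1048576.
By linearity: E[X] = C(23, 7) · 2^{1 − 21} = 245157 · 1/1048576 = 245157/1048576.
Numerically: E[X] ≈ 0.23380.

E[X] = C(23,7)·2^(1−C(7,2)) = 245157/1048576 ≈ 0.23380.


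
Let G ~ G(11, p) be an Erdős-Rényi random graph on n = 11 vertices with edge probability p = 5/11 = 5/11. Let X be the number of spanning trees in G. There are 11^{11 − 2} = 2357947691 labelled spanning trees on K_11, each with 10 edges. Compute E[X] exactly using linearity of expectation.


K_11 has 11^{11 − 2} = 2357947691 labelled spanning trees.
For each such spanning tree H, let X_H = 1 if all 10 edges of H are present in G. Then P[X_H = 1] = p^{10} = (5/11)^{10} = 9765625/25937424601.
Summing the indicators: E[X] = Σ_H E[X_H] = 2357947691 · p^{10} = 2357947691 · 9765625/25937424601 = 9765625/11.
Numerically: E[X] ≈ 8.8778e+05.

E[X] = 2357947691 · (5/11)^{10} = 9765625/11 ≈ 8.8778e+05.


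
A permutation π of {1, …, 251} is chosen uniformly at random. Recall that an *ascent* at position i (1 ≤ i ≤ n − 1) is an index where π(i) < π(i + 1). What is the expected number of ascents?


Write X = Σ X_I over i = 1, …, 250, with X_I the indicator of one ascent.
There are 250 indicators.
For each fixed i, the pair (π(i), π(i+1)) is a uniformly random ordered pair of distinct values from {1, …, 251}; by symmetry P[π(i) < π(i+1)] = 1/2.
By linearity: E[X] = 250 · (1/2) = (251 − 1) · (1/2) = 125 ≈ 125.0000.

E[X] = 125 = 125.0000.


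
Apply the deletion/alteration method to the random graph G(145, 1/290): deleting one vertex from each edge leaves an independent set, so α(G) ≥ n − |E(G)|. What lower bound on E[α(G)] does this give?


E[|E(G)|] = C(145, 2)·p = 10440 · (1/290) = 36.
E[α(G)] ≥ n − E[|E(G)|] = 145 − 36 = 109.
Numerically: ≈ 109.00000.
(This is only a lower bound; the true E[α(G)] may be larger.)

E[α(G)] ≥ 109 ≈ 109.00000.


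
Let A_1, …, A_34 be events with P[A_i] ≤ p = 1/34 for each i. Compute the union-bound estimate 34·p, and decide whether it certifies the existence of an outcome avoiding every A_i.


Union bound: P[∪_{i=1}^{34} A_i] ≤ Σ_i P[A_i] ≤ 34·p = 34·(1/34) = 1.
Numerically: 1 ≈ 1.000.
Is 1 < 1? NO.
Since the bound 1 is ≥ 1, the union bound is uninformative here; it does NOT by itself certify existence.

34·p = 1 ≈ 1.000; existence NOT certified by the union bound.


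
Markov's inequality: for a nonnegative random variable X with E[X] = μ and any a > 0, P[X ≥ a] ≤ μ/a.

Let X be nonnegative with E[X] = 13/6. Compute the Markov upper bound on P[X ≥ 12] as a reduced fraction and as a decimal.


μ = E[X] = 13/6, a = 12.
Markov: P[X ≥ 12] ≤ μ/a = (13/6)/12 = 13/72.
Numerically: ≈ 0.181.
(Since a = 12 > μ = 2.167, the bound 13/72 is < 1 and informative.)

P[X ≥ 12] ≤ 13/72 ≈ 0.181.


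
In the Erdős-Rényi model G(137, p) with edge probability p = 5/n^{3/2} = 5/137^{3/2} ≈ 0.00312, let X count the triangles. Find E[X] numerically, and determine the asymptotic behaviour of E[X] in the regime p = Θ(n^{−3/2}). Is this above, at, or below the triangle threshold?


Number of potential triangles: C(137, 3) = 419220.
Each occurs with probability p³ ≈ (0.00312)³ ≈ 3.03157e-08.
By linearity: E[X] = C(137, 3)·p³ ≈ 419220 · 3.03157e-08 ≈ 0.013.
Since α = 3/2 > 1, p = c/n^{3/2} = o(1/n) is below the triangle threshold p ~ 1/n. Asymptotically E[X] ~ (c³/6)·n^{3(1−α)} = (5³/6)·n^{-1.5} → 0, so by Markov's inequality G has no triangles w.h.p.

E[X] ≈ 0.013; in regime p = Θ(1/n^{3/2}) E[X] tends to 0 (below the triangle threshold p ~ 1/n).


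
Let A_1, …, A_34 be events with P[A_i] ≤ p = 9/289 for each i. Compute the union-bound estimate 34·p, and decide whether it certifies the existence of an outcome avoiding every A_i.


Union bound: P[∪_{i=1}^{34} A_i] ≤ Σ_i P[A_i] ≤ 34·p = 34·(9/289) = 18/17.
Numerically: 18/17 ≈ 1.0588.
Is 18/17 < 1? NO.
Since the bound 18/17 is ≥ 1, the union bound is uninformative here; it does NOT by itself certify existence.

34·p = 18/17 ≈ 1.0588; existence NOT certified by the union bound.


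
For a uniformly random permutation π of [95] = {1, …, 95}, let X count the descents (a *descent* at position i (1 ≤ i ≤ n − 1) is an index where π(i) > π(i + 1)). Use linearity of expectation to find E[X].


Write X = Σ X_I over i = 1, …, 94, with X_I the indicator of one descent.
There are 94 indicators.
For each fixed i, the pair (π(i), π(i+1)) is a uniformly random ordered pair of distinct values from {1, …, 95}; by symmetry P[π(i) > π(i+1)] = 1/2.
By linearity: E[X] = 94 · (1/2) = (95 − 1) · (1/2) = 47 ≈ 47.000000.

E[X] = 47 = 47.000000.


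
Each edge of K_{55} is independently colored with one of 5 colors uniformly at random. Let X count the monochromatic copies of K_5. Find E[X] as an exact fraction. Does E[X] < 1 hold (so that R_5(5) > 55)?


E[X] = C(55, 5) · 5^{1 − 10} = 3478761 · 5^{−9} = 3478761/1953125.
As a reduced fraction: E[X] = 3478761/1953125 ≈ 1.7811256.
Is E[X] < 1? NO.
Since E[X] ≥ 1, the first-moment bound is inconclusive at n = 55; it does NOT by itself certify R_5(5) > 55.

E[X] = 3478761/1953125 ≈ 1.7811256; E[X] ≥ 1; first-moment method inconclusive here.


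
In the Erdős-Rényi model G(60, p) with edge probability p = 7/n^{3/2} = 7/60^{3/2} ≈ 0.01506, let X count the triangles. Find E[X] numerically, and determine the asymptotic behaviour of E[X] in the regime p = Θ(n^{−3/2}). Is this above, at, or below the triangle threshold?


Number of potential triangles: C(60, 3) = 34220.
Each occurs with probability p³ ≈ (0.01506)³ ≈ 3.416752e-06.
By linearity: E[X] = C(60, 3)·p³ ≈ 34220 · 3.416752e-06 ≈ 0.1169.
Since α = 3/2 > 1, p = c/n^{3/2} = o(1/n) is below the triangle threshold p ~ 1/n. Asymptotically E[X] ~ (c³/6)·n^{3(1−α)} = (7³/6)·n^{-1.5} → 0, so by Markov's inequality G has no triangles w.h.p.

E[X] ≈ 0.1169; in regime p = Θ(1/n^{3/2}) E[X] tends to 0 (below the triangle threshold p ~ 1/n).


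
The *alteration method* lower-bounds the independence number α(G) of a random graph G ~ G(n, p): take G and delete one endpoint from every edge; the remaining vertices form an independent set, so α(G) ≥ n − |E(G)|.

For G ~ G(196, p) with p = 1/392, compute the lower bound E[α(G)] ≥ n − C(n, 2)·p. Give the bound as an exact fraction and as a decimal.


E[|E(G)|] = C(196, 2)·p = 19110 · (1/392) = 195/4.
E[α(G)] ≥ n − E[|E(G)|] = 196 − 195/4 = 589/4.
Numerically: ≈ 147.250.
(This is only a lower bound; the true E[α(G)] may be larger.)

E[α(G)] ≥ 589/4 ≈ 147.250.


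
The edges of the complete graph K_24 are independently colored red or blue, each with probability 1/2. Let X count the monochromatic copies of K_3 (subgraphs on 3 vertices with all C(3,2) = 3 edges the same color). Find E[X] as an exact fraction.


Let X = Σ_S X_S over the C(24, 3) = 2024 subsets S of size 3, where X_S = 1 if the K_3 on S is monochromatic.
For a fixed S, the K_3 on S has C(3, 2) = 3 edges. P[all 3 edges red] = (1/2)^3, and likewise for blue, so P[monochromatic] = 2·(1/2)^3 = 2^{1 − 3} = 1/4.
By linearity of expectation: E[X] = C(24, 3) · 2^{1 − 3} = 2024 · 1/4 = 506.
Numerically: E[X] ≈ 506.0000.

E[X] = C(24,3)·2^(1−C(3,2)) = 506 ≈ 506.0000.


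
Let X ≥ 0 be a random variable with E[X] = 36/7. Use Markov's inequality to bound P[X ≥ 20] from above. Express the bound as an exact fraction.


μ = E[X] = 36/7, a = 20.
Markov: P[X ≥ 20] ≤ μ/a = (36/7)/20 = 9/35.
Numerically: ≈ 0.2571.
(Since a = 20 > μ = 5.1429, the bound 9/35 is < 1 and informative.)

P[X ≥ 20] ≤ 9/35 ≈ 0.2571.


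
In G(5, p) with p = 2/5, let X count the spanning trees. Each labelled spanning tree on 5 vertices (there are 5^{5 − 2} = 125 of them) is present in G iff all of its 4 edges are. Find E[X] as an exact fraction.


K_5 has 5^{5 − 2} = 125 labelled spanning trees.
For each such spanning tree H, let X_H = 1 if all 4 edges of H are present in G. Then P[X_H = 1] = p^{4} = (2/5)^{4} = 16/625.
By linearity of expectation: E[X] = Σ_H E[X_H] = 125 · p^{4} = 125 · 16/625 = 16/5.
Numerically: E[X] ≈ 3.2.

E[X] = 125 · (2/5)^{4} = 16/5 ≈ 3.2.


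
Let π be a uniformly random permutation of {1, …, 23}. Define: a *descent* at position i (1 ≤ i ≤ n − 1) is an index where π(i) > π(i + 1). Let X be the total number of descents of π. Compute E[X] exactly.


Write X = Σ X_I over i = 1, …, 22, with X_I the indicator of one descent.
There are 22 indicators.
For each fixed i, the pair (π(i), π(i+1)) is a uniformly random ordered pair of distinct values from {1, …, 23}; by symmetry P[π(i) > π(i+1)] = 1/2.
By linearity: E[X] = 22 · (1/2) = (23 − 1) · (1/2) = 11 ≈ 11.000.

E[X] = 11 = 11.000.


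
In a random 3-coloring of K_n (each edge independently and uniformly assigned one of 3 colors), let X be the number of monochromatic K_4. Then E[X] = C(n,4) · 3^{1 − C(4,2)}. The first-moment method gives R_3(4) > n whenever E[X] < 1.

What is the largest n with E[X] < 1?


We need C(n, 4) · 3^{1 − 6} < 1, i.e. C(n, 4) < 3^{6 − 1} = 243.
Check values of n near the boundary:
  n = 8: C(8, 4) = 70; 70 < 243? YES
  n = 9: C(9, 4) = 126; 126 < 243? YES
  n = 10: C(10, 4) = 210; 210 < 243? YES
  n = 11: C(11, 4) = 330; 330 < 243? NO
The largest n with C(n, 4) < 243 is n = 10 (where E[X] = 70/81 ≈ 0.8641975). Hence R_3(4) > 10, i.e. R_3(4) ≥ 11.

Largest n = 10; hence R_3(4) > 10.


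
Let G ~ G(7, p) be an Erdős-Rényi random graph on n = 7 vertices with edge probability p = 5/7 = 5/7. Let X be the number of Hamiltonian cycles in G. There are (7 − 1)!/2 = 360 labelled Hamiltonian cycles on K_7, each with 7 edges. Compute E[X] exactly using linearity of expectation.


K_7 has (7 − 1)!/2 = 360 labelled Hamiltonian cycles.
For each such Hamiltonian cycle H, let X_H = 1 if all 7 edges of H are present in G. Then P[X_H = 1] = p^{7} = (5/7)^{7} = 78125/823543.
Summing the indicators: E[X] = Σ_H E[X_H] = 360 · p^{7} = 360 · 78125/823543 = 28125000/823543.
Numerically: E[X] ≈ 34.15.

E[X] = 360 · (5/7)^{7} = 28125000/823543 ≈ 34.15.


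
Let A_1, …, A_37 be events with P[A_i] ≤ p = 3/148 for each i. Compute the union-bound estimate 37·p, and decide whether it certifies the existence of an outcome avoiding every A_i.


Union bound: P[∪_{i=1}^{37} A_i] ≤ Σ_i P[A_i] ≤ 37·p = 37·(3/148) = 3/4.
Numerically: 3/4 ≈ 0.750.
Is 3/4 < 1? YES.
Since P[∪ A_i] ≤ 3/4 < 1, the complement has P[∩ A_i^c] ≥ 1 − 3/4 = 1/4 > 0, so some outcome avoids every A_i.

37·p = 3/4 ≈ 0.750; existence CERTIFIED by the union bound.


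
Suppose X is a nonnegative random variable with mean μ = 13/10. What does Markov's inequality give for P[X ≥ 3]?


μ = E[X] = 13/10, a = 3.
Markov: P[X ≥ 3] ≤ μ/a = (13/10)/3 = 13/30.
Numerically: ≈ 0.43333.
(Since a = 3 > μ = 1.30000, the bound 13/30 is < 1 and informative.)

P[X ≥ 3] ≤ 13/30 ≈ 0.43333.


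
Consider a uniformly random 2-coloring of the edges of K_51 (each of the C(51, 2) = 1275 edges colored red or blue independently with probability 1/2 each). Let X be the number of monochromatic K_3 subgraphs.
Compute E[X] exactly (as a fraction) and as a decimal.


Let X = Σ_S X_S over the C(51, 3) = 20825 subsets S of size 3, where X_S = 1 if the K_3 on S is monochromatic.
For a fixed S, the K_3 on S has C(3, 2) = 3 edges. P[all 3 edges red] = (1/2)^3, and likewise for blue, so P[monochromatic] = 2·(1/2)^3 = 2^{1 − 3} = 1/4.
By linearity: E[X] = C(51, 3) · 2^{1 − 3} = 20825 · 1/4 = 20825/4.
Numerically: E[X] ≈ 5206.250.

E[X] = C(51,3)·2^(1−C(3,2)) = 20825/4 ≈ 5206.250.


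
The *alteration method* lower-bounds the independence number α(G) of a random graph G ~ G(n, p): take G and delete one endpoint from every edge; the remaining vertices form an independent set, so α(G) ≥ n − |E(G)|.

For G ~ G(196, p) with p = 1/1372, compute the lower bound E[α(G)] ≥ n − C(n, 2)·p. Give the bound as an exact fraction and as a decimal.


E[|E(G)|] = C(196, 2)·p = 19110 · (1/1372) = 195/14.
E[α(G)] ≥ n − E[|E(G)|] = 196 − 195/14 = 2549/14.
Numerically: ≈ 182.0714.
(This is only a lower bound; the true E[α(G)] may be larger.)

E[α(G)] ≥ 2549/14 ≈ 182.0714.


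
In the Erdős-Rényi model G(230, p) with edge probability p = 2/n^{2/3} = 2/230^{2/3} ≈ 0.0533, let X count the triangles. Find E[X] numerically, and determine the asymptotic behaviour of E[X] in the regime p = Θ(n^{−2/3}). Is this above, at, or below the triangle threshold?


Number of potential triangles: C(230, 3) = 2001460.
Each occurs with probability p³ ≈ (0.0533)³ ≈ 1.51229e-04.
By linearity: E[X] = C(230, 3)·p³ ≈ 2001460 · 1.51229e-04 ≈ 302.678.
Since α = 2/3 < 1, p = c/n^{2/3} ≫ 1/n is above the triangle threshold p ~ 1/n. Asymptotically E[X] ~ (c³/6)·n^{3(1−α)} = (2³/6)·n^{1} → ∞; triangles are abundant w.h.p.

E[X] ≈ 302.678; in regime p = Θ(1/n^{2/3}) E[X] diverges (above the triangle threshold p ~ 1/n).


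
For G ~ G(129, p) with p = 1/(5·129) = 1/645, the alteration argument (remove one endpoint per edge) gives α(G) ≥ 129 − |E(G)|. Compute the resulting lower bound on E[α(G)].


E[|E(G)|] = C(129, 2)·p = 8256 · (1/645) = 64/5.
E[α(G)] ≥ n − E[|E(G)|] = 129 − 64/5 = 581/5.
Numerically: ≈ 116.200000.
(This is only a lower bound; the true E[α(G)] may be larger.)

E[α(G)] ≥ 581/5 ≈ 116.200000.


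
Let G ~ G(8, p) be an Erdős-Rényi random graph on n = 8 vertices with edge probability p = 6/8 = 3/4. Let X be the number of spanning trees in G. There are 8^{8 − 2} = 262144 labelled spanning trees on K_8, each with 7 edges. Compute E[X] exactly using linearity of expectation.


K_8 has 8^{8 − 2} = 262144 labelled spanning trees.
For each such spanning tree H, let X_H = 1 if all 7 edges of H are present in G. Then P[X_H = 1] = p^{7} = (3/4)^{7} = 2187/16384.
By linearity of expectation: E[X] = Σ_H E[X_H] = 262144 · p^{7} = 262144 · 2187/16384 = 34992.
Numerically: E[X] ≈ 3.5e+04.

E[X] = 262144 · (3/4)^{7} = 34992 ≈ 3.5e+04.


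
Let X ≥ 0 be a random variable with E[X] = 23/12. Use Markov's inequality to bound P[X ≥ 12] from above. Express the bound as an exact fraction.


μ = E[X] = 23/12, a = 12.
Markov: P[X ≥ 12] ≤ μ/a = (23/12)/12 = 23/144.
Numerically: ≈ 0.159722.
(Since a = 12 > μ = 1.916667, the bound 23/144 is < 1 and informative.)

P[X ≥ 12] ≤ 23/144 ≈ 0.159722.


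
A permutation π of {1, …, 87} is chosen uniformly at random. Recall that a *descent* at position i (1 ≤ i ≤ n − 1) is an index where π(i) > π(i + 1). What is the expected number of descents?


Write X = Σ X_I over i = 1, …, 86, with X_I the indicator of one descent.
There are 86 indicators.
For each fixed i, the pair (π(i), π(i+1)) is a uniformly random ordered pair of distinct values from {1, …, 87}; by symmetry P[π(i) > π(i+1)] = 1/2.
By linearity: E[X] = 86 · (1/2) = (87 − 1) · (1/2) = 43 ≈ 43.00000.

E[X] = 43 = 43.00000.


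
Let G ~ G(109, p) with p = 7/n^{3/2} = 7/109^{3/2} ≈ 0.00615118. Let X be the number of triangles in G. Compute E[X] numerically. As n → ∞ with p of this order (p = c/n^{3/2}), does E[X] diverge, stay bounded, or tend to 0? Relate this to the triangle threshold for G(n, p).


Number of potential triangles: C(109, 3) = 209934.
Each occurs with probability p³ ≈ (0.00615118)³ ≈ 2.32742063e-07.
By linearity: E[X] = C(109, 3)·p³ ≈ 209934 · 2.32742063e-07 ≈ 0.048860.
Since α = 3/2 > 1, p = c/n^{3/2} = o(1/n) is below the triangle threshold p ~ 1/n. Asymptotically E[X] ~ (c³/6)·n^{3(1−α)} = (7³/6)·n^{-1.5} → 0, so by Markov's inequality G has no triangles w.h.p.

E[X] ≈ 0.048860; in regime p = Θ(1/n^{3/2}) E[X] tends to 0 (below the triangle threshold p ~ 1/n).


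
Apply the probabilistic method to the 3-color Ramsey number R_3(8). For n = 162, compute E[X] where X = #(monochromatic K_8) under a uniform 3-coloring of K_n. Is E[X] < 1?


E[X] = C(162, 8) · 3^{1 − 28} = 9870758125020 · 3^{−27} = 9870758125020/7625597484987.
As a reduced fraction: E[X] = 121861211420/94143178827 ≈ 1.294.
Is E[X] < 1? NO.
Since E[X] ≥ 1, the first-moment bound is inconclusive at n = 162; it does NOT by itself certify R_3(8) > 162.

E[X] = 121861211420/94143178827 ≈ 1.294; E[X] ≥ 1; first-moment method inconclusive here.


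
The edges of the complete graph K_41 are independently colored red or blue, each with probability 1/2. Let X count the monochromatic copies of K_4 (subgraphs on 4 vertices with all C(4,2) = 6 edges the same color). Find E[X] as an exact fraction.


Let X = Σ_S X_S over the C(41, 4) = 101270 subsets S of size 4, where X_S = 1 if the K_4 on S is monochromatic.
For a fixed S, the K_4 on S has C(4, 2) = 6 edges. P[all 6 edges red] = (1/2)^6, and likewise for blue, so P[monochromatic] = 2·(1/2)^6 = 2^{1 − 6} = 1/32.
By linearity: E[X] = C(41, 4) · 2^{1 − 6} = 101270 · 1/32 = 50635/16.
Numerically: E[X] ≈ 3164.688.

E[X] = C(41,4)·2^(1−C(4,2)) = 50635/16 ≈ 3164.688.


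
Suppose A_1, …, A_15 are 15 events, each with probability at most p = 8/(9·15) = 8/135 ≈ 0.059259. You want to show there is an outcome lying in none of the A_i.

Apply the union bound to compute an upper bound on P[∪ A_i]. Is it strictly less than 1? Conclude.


Union bound: P[∪_{i=1}^{15} A_i] ≤ Σ_i P[A_i] ≤ 15·p = 15·(8/135) = 8/9.
Numerically: 8/9 ≈ 0.888889.
Is 8/9 < 1? YES.
Since P[∪ A_i] ≤ 8/9 < 1, the complement has P[∩ A_i^c] ≥ 1 − 8/9 = 1/9 > 0, so some outcome avoids every A_i.

15·p = 8/9 ≈ 0.888889; existence CERTIFIED by the union bound.


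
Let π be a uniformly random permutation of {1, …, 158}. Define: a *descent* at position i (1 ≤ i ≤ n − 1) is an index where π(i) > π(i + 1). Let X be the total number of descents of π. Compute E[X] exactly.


Write X = Σ X_I over i = 1, …, 157, with X_I the indicator of one descent.
There are 157 indicators.
For each fixed i, the pair (π(i), π(i+1)) is a uniformly random ordered pair of distinct values from {1, …, 158}; by symmetry P[π(i) > π(i+1)] = 1/2.
By linearity: E[X] = 157 · (1/2) = (158 − 1) · (1/2) = 157/2 ≈ 78.50000.

E[X] = 157/2 = 78.50000.


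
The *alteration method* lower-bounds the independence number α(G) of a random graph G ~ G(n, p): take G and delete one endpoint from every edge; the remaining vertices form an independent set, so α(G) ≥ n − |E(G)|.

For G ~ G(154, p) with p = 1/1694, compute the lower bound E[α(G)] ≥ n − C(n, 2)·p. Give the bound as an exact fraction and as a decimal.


E[|E(G)|] = C(154, 2)·p = 11781 · (1/1694) = 153/22.
E[α(G)] ≥ n − E[|E(G)|] = 154 − 153/22 = 3235/22.
Numerically: ≈ 147.04545.
(This is only a lower bound; the true E[α(G)] may be larger.)

E[α(G)] ≥ 3235/22 ≈ 147.04545.


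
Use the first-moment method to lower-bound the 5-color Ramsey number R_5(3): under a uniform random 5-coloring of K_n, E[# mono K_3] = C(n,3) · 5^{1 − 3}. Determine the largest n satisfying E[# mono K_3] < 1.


We need C(n, 3) · 5^{1 − 3} < 1, i.e. C(n, 3) < 5^{3 − 1} = 25.
Check values of n near the boundary:
  n = 3: C(3, 3) = 1; 1 < 25? YES
  n = 4: C(4, 3) = 4; 4 < 25? YES
  n = 5: C(5, 3) = 10; 10 < 25? YES
  n = 6: C(6, 3) = 20; 20 < 25? YES
  n = 7: C(7, 3) = 35; 35 < 25? NO
  n = 8: C(8, 3) = 56; 56 < 25? NO
The largest n with C(n, 3) < 25 is n = 6 (where E[X] = 4/5 ≈ 0.800). Hence R_5(3) > 6, i.e. R_5(3) ≥ 7.

Largest n = 6; hence R_5(3) > 6.


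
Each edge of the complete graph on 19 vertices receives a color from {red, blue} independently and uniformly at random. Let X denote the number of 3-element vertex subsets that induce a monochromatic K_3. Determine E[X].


Let X = Σ_S X_S over the C(19, 3) = 969 subsets S of size 3, where X_S = 1 if the K_3 on S is monochromatic.
For a fixed S, the K_3 on S has C(3, 2) = 3 edges. P[all 3 edges red] = (1/2)^3, and likewise for blue, so P[monochromatic] = 2·(1/2)^3 = 2^{1 − 3} = 1/4.
By linearity: E[X] = C(19, 3) · 2^{1 − 3} = 969 · 1/4 = 969/4.
Numerically: E[X] ≈ 242.25000.

E[X] = C(19,3)·2^(1−C(3,2)) = 969/4 ≈ 242.25000.


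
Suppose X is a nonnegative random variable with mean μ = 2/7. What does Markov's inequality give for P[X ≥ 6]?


μ = E[X] = 2/7, a = 6.
Markov: P[X ≥ 6] ≤ μ/a = (2/7)/6 = 1/21.
Numerically: ≈ 0.04762.
(Since a = 6 > μ = 0.28571, the bound 1/21 is < 1 and informative.)

P[X ≥ 6] ≤ 1/21 ≈ 0.04762.


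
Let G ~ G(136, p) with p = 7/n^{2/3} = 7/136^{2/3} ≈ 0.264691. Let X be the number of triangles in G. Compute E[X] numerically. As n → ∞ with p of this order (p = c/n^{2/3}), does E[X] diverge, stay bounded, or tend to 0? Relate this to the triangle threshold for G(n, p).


Number of potential triangles: C(136, 3) = 410040.
Each occurs with probability p³ ≈ (0.264691)³ ≈ 1.85445502e-02.
By linearity: E[X] = C(136, 3)·p³ ≈ 410040 · 1.85445502e-02 ≈ 7604.007353.
Since α = 2/3 < 1, p = c/n^{2/3} ≫ 1/n is above the triangle threshold p ~ 1/n. Asymptotically E[X] ~ (c³/6)·n^{3(1−α)} = (7³/6)·n^{1} → ∞; triangles are abundant w.h.p.

E[X] ≈ 7604.007353; in regime p = Θ(1/n^{2/3}) E[X] diverges (above the triangle threshold p ~ 1/n).


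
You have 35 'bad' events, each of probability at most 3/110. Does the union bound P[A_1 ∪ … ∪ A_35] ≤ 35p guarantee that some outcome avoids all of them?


Union bound: P[∪_{i=1}^{35} A_i] ≤ Σ_i P[A_i] ≤ 35·p = 35·(3/110) = 21/22.
Numerically: 21/22 ≈ 0.955.
Is 21/22 < 1? YES.
Since P[∪ A_i] ≤ 21/22 < 1, the complement has P[∩ A_i^c] ≥ 1 − 21/22 = 1/22 > 0, so some outcome avoids every A_i.

35·p = 21/22 ≈ 0.955; existence CERTIFIED by the union bound.


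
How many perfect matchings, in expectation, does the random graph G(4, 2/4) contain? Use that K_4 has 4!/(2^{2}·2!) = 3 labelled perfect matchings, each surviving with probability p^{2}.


K_4 has 4!/(2^{2}·2!) = 3 labelled perfect matchings.
For each such perfect matching H, let X_H = 1 if all 2 edges of H are present in G. Then P[X_H = 1] = p^{2} = (1/2)^{2} = 1/4.
By linearity of expectation: E[X] = Σ_H E[X_H] = 3 · p^{2} = 3 · 1/4 = 3/4.
Numerically: E[X] ≈ 0.75.

E[X] = 3 · (1/2)^{2} = 3/4 ≈ 0.75.


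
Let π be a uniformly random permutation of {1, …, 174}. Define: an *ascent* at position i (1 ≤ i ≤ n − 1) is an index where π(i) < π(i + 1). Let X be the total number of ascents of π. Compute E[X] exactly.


Write X = Σ X_I over i = 1, …, 173, with X_I the indicator of one ascent.
There are 173 indicators.
For each fixed i, the pair (π(i), π(i+1)) is a uniformly random ordered pair of distinct values from {1, …, 174}; by symmetry P[π(i) < π(i+1)] = 1/2.
By linearity: E[X] = 173 · (1/2) = (174 − 1) · (1/2) = 173/2 ≈ 86.5000.

E[X] = 173/2 = 86.5000.
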